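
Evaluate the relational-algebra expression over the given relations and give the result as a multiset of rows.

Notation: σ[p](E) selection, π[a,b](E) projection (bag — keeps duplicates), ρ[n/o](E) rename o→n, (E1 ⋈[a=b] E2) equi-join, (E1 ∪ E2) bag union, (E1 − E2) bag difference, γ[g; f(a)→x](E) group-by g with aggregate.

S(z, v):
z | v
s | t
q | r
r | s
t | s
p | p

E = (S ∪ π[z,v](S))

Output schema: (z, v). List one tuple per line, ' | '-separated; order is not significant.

Row counts bottom-up:
  S → 5
  S → 5
  π[z,v](S) → 5
  (S ∪ π[z,v](S)) → 10

== RESULT ==
z | v
p | p
p | p
q | r
q | r
r | s
r | s
s | t
s | t
t | s
t | s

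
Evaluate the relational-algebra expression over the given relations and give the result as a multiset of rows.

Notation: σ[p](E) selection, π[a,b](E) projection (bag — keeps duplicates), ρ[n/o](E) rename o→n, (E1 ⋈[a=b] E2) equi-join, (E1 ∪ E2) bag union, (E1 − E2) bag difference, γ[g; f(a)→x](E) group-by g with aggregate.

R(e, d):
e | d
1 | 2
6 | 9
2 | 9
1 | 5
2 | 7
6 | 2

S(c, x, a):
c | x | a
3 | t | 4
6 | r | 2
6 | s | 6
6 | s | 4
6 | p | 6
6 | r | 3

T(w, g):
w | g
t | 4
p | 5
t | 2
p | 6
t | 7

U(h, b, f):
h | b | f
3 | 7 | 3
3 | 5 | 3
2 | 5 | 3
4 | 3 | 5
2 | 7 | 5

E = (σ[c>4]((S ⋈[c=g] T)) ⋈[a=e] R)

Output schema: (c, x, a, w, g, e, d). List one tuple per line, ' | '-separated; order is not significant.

Per-node cardinality:
  S → 6
  T → 5
  (S ⋈[c=g] T) → 5
  σ[c>4]((S ⋈[c=g] T)) → 5
  R → 6
  (σ[c>4]((S ⋈[c=g] T)) ⋈[a=e] R) → 6

== RESULT ==
c | x | a | w | g | e | d
6 | p | 6 | p | 6 | 6 | 2
6 | p | 6 | p | 6 | 6 | 9
6 | r | 2 | p | 6 | 2 | 7
6 | r | 2 | p | 6 | 2 | 9
6 | s | 6 | p | 6 | 6 | 2
6 | s | 6 | p | 6 | 6 | 9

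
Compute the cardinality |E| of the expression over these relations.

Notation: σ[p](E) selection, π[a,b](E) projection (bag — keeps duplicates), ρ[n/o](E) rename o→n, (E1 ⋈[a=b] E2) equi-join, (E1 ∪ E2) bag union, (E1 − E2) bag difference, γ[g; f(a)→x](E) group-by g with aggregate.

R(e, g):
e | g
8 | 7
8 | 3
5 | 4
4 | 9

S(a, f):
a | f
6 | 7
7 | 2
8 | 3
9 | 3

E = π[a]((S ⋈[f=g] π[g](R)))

Row counts bottom-up:
  S → 4
  R → 4
  π[g](R) → 4
  (S ⋈[f=g] π[g](R)) → 3
  π[a]((S ⋈[f=g] π[g](R))) → 3

|E| = 3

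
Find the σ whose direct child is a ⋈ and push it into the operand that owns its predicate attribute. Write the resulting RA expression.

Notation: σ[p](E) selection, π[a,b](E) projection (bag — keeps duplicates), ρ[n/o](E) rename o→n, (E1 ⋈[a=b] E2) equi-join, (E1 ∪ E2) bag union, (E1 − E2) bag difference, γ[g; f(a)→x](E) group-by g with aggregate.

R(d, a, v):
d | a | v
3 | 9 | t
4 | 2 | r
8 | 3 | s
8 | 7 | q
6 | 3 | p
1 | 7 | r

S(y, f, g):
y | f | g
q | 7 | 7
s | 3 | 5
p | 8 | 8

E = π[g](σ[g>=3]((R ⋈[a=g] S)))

σ filters on g, owned by the right side.
E' = π[g]((R ⋈[a=g] σ[g>=3](S)))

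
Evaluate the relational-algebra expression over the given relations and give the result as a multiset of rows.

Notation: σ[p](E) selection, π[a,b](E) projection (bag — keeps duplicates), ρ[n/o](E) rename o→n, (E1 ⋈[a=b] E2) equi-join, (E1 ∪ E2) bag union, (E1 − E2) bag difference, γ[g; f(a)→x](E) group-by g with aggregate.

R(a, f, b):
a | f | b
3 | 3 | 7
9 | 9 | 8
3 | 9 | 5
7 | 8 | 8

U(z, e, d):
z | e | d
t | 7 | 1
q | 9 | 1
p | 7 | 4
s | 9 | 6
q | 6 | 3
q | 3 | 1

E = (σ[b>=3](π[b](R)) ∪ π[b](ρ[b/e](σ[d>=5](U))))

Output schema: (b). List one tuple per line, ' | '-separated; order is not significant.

Subexpression sizes:
  R → 4
  π[b](R) → 4
  σ[b>=3](π[b](R)) → 4
  U → 6
  σ[d>=5](U) → 1
  ρ[b/e](σ[d>=5](U)) → 1
  π[b](ρ[b/e](σ[d>=5](U))) → 1
  (σ[b>=3](π[b](R)) ∪ π[b](ρ[b/e](σ[d>=5](U)))) → 5

== RESULT ==
b
5
7
8
8
9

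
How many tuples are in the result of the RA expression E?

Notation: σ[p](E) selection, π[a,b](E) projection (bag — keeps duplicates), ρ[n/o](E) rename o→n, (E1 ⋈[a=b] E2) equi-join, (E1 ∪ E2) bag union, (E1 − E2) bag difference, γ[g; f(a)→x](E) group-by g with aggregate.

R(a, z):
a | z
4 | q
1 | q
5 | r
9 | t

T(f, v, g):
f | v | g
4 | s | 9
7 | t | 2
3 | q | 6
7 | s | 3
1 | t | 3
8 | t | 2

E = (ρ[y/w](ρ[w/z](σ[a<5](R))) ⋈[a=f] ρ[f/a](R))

Row counts bottom-up:
  R → 4
  σ[a<5](R) → 2
  ρ[w/z](σ[a<5](R)) → 2
  ρ[y/w](ρ[w/z](σ[a<5](R))) → 2
  R → 4
  ρ[f/a](R) → 4
  (ρ[y/w](ρ[w/z](σ[a<5](R))) ⋈[a=f] ρ[f/a](R)) → 2

|E| = 2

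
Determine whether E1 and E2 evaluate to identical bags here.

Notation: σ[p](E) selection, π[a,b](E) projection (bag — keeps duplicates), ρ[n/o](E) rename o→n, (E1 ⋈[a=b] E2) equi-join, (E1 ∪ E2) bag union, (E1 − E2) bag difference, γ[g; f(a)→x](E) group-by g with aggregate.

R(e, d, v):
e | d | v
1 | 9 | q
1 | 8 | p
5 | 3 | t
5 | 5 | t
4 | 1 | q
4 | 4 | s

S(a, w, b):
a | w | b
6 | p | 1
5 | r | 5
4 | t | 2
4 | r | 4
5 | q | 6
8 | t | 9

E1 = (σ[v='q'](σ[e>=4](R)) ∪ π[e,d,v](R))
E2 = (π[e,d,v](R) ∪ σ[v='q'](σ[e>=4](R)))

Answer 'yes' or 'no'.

E1 row counts bottom-up:
  R → 6
  σ[e>=4](R) → 4
  σ[v='q'](σ[e>=4](R)) → 1
  R → 6
  π[e,d,v](R) → 6
  (σ[v='q'](σ[e>=4](R)) ∪ π[e,d,v](R)) → 7
E2 row counts bottom-up:
  R → 6
  π[e,d,v](R) → 6
  R → 6
  σ[e>=4](R) → 4
  σ[v='q'](σ[e>=4](R)) → 1
  (π[e,d,v](R) ∪ σ[v='q'](σ[e>=4](R))) → 7

E1 and E2 produce the same multiset:
e | d | v
1 | 8 | p
1 | 9 | q
4 | 1 | q
4 | 1 | q
4 | 4 | s
5 | 3 | t
5 | 5 | t

yes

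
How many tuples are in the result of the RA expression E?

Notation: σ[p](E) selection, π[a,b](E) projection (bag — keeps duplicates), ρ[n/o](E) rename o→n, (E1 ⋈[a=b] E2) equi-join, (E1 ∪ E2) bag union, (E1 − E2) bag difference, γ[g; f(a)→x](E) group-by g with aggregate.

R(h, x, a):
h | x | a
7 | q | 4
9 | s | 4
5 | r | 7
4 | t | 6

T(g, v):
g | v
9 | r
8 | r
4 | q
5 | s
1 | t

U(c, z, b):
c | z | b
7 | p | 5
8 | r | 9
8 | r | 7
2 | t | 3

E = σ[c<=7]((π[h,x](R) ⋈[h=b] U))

Per-node cardinality:
  R → 4
  π[h,x](R) → 4
  U → 4
  (π[h,x](R) ⋈[h=b] U) → 3
  σ[c<=7]((π[h,x](R) ⋈[h=b] U)) → 1

|E| = 1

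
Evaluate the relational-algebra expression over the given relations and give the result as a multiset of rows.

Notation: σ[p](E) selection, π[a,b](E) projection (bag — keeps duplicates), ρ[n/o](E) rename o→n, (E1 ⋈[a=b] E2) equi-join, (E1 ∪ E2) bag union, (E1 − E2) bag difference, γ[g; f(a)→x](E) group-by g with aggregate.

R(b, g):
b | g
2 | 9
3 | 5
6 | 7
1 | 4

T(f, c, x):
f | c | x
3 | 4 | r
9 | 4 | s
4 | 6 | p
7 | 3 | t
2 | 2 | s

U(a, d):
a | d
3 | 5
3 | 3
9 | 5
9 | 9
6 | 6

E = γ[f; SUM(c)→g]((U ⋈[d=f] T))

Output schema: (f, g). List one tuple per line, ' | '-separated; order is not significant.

Subexpression sizes:
  U → 5
  T → 5
  (U ⋈[d=f] T) → 2
  γ[f; SUM(c)→g]((U ⋈[d=f] T)) → 2

== RESULT ==
f | g
3 | 4
9 | 4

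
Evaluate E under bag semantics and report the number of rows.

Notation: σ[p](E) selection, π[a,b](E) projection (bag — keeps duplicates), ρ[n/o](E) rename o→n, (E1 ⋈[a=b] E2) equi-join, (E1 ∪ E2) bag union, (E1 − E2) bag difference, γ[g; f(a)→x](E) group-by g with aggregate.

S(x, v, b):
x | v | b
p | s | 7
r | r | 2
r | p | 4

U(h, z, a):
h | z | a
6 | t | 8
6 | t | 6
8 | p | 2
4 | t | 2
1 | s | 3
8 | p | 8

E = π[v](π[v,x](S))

Subexpression sizes:
  S → 3
  π[v,x](S) → 3
  π[v](π[v,x](S)) → 3

|E| = 3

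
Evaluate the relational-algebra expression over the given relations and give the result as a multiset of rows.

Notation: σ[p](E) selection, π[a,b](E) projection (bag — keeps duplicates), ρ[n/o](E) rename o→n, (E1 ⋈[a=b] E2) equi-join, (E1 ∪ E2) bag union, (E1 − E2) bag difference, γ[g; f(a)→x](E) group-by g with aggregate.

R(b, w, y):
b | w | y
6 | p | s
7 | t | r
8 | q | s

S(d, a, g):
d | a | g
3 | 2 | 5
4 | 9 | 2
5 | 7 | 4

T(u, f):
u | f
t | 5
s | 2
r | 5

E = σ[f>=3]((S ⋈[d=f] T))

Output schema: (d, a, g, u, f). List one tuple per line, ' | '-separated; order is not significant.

Subexpression sizes:
  S → 3
  T → 3
  (S ⋈[d=f] T) → 2
  σ[f>=3]((S ⋈[d=f] T)) → 2

== RESULT ==
d | a | g | u | f
5 | 7 | 4 | r | 5
5 | 7 | 4 | t | 5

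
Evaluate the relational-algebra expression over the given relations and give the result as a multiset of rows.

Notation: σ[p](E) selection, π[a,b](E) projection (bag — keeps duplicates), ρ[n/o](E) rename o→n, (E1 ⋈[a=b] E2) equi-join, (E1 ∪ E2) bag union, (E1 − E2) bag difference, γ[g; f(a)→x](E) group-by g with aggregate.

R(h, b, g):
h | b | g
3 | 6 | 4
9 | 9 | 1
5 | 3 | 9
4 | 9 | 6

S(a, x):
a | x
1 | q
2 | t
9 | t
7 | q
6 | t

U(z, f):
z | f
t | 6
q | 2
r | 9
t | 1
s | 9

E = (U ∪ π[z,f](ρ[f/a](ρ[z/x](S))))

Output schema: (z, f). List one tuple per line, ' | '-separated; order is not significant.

Subexpression sizes:
  U → 5
  S → 5
  ρ[z/x](S) → 5
  ρ[f/a](ρ[z/x](S)) → 5
  π[z,f](ρ[f/a](ρ[z/x](S))) → 5
  (U ∪ π[z,f](ρ[f/a](ρ[z/x](S)))) → 10

== RESULT ==
z | f
q | 1
q | 2
q | 7
r | 9
s | 9
t | 1
t | 2
t | 6
t | 6
t | 9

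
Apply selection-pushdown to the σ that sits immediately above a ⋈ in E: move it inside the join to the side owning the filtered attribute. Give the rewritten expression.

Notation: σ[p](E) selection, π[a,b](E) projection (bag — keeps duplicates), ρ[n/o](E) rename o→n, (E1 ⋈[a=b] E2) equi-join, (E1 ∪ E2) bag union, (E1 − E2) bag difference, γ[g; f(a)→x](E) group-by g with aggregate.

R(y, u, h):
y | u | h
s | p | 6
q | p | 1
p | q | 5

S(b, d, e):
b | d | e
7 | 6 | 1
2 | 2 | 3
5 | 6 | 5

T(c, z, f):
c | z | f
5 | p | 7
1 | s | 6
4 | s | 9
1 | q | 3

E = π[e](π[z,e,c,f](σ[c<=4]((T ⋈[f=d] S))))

σ filters on c, owned by the left side.
E' = π[e](π[z,e,c,f]((σ[c<=4](T) ⋈[f=d] S)))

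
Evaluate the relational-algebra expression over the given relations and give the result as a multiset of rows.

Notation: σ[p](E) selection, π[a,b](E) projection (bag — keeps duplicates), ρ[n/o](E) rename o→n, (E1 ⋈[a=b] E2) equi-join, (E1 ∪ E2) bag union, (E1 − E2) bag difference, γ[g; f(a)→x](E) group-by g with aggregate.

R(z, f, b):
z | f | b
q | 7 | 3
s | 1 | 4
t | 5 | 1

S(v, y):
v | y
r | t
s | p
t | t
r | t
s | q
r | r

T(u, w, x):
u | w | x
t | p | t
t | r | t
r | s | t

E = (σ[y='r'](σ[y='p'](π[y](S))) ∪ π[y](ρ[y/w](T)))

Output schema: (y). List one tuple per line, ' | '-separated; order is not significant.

Row counts bottom-up:
  S → 6
  π[y](S) → 6
  σ[y='p'](π[y](S)) → 1
  σ[y='r'](σ[y='p'](π[y](S))) → 0
  T → 3
  ρ[y/w](T) → 3
  π[y](ρ[y/w](T)) → 3
  (σ[y='r'](σ[y='p'](π[y](S))) ∪ π[y](ρ[y/w](T))) → 3

== RESULT ==
y
p
r
s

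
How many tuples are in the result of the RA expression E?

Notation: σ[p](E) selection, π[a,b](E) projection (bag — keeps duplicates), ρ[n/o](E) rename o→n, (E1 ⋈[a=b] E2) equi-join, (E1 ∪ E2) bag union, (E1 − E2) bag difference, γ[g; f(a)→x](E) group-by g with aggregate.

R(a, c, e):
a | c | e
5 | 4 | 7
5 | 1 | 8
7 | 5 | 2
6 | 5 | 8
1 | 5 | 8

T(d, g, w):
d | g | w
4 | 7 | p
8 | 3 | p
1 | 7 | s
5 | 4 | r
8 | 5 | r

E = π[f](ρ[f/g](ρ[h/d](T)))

Subexpression sizes:
  T → 5
  ρ[h/d](T) → 5
  ρ[f/g](ρ[h/d](T)) → 5
  π[f](ρ[f/g](ρ[h/d](T))) → 5

|E| = 5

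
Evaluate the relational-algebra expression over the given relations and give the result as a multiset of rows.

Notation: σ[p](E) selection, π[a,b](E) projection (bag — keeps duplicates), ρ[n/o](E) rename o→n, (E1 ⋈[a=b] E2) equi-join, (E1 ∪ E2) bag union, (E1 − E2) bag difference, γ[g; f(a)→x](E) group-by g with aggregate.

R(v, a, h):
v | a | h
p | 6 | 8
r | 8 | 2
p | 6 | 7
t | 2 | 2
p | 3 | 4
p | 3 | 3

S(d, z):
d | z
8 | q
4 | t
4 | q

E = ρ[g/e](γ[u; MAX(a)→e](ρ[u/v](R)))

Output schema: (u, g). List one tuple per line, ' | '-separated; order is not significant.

Per-node cardinality:
  R → 6
  ρ[u/v](R) → 6
  γ[u; MAX(a)→e](ρ[u/v](R)) → 3
  ρ[g/e](γ[u; MAX(a)→e](ρ[u/v](R))) → 3

== RESULT ==
u | g
p | 6
r | 8
t | 2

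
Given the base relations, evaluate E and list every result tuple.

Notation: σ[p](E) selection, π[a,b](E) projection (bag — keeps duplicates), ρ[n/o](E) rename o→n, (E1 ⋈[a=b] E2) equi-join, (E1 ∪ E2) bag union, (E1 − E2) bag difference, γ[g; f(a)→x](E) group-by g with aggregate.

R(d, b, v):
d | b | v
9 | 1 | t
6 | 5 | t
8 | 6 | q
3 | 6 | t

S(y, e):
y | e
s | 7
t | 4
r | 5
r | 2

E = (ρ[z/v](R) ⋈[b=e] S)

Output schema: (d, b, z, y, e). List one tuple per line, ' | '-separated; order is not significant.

Stepwise |·|:
  R → 4
  ρ[z/v](R) → 4
  S → 4
  (ρ[z/v](R) ⋈[b=e] S) → 1

== RESULT ==
d | b | z | y | e
6 | 5 | t | r | 5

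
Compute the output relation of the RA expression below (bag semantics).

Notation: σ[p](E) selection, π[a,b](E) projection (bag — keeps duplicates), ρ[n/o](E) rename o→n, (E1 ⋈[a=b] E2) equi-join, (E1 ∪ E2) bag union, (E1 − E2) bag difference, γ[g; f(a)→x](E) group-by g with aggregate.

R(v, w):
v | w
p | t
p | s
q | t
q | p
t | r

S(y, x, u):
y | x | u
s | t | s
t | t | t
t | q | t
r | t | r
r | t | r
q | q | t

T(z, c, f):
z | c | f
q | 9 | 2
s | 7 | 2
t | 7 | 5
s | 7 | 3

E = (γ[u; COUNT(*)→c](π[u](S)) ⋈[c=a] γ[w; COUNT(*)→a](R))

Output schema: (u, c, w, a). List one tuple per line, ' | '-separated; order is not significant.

Row counts bottom-up:
  S → 6
  π[u](S) → 6
  γ[u; COUNT(*)→c](π[u](S)) → 3
  R → 5
  γ[w; COUNT(*)→a](R) → 4
  (γ[u; COUNT(*)→c](π[u](S)) ⋈[c=a] γ[w; COUNT(*)→a](R)) → 4

== RESULT ==
u | c | w | a
r | 2 | t | 2
s | 1 | p | 1
s | 1 | r | 1
s | 1 | s | 1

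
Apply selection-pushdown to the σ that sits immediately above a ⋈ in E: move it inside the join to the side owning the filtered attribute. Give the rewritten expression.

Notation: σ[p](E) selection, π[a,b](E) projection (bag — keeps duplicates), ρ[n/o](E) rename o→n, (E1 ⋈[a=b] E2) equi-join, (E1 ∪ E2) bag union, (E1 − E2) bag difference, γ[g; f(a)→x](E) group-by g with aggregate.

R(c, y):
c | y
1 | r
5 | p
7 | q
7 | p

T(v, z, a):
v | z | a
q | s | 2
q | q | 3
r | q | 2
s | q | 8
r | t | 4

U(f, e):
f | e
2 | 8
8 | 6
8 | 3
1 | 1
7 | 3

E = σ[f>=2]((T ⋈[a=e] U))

σ filters on f, owned by the right side.
E' = (T ⋈[a=e] σ[f>=2](U))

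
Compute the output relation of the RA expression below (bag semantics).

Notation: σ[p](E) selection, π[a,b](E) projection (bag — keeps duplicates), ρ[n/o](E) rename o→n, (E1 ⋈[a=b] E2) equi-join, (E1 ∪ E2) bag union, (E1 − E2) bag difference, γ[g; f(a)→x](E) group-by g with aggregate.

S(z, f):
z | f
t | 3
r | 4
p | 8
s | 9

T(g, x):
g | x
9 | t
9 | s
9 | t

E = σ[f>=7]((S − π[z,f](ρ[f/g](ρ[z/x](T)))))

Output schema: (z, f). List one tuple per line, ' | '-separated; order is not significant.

Row counts bottom-up:
  S → 4
  T → 3
  ρ[z/x](T) → 3
  ρ[f/g](ρ[z/x](T)) → 3
  π[z,f](ρ[f/g](ρ[z/x](T))) → 3
  (S − π[z,f](ρ[f/g](ρ[z/x](T)))) → 3
  σ[f>=7]((S − π[z,f](ρ[f/g](ρ[z/x](T))))) → 1

== RESULT ==
z | f
p | 8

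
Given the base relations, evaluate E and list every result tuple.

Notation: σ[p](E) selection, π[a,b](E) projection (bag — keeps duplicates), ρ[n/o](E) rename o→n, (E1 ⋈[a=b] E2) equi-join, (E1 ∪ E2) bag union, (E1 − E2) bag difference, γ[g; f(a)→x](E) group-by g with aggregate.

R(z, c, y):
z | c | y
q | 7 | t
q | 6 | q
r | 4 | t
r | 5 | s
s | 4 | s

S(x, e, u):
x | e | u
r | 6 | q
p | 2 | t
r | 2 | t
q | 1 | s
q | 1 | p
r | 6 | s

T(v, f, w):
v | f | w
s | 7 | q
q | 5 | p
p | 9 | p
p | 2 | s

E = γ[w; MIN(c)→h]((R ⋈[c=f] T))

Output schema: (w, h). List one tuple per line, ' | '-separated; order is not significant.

Stepwise |·|:
  R → 5
  T → 4
  (R ⋈[c=f] T) → 2
  γ[w; MIN(c)→h]((R ⋈[c=f] T)) → 2

== RESULT ==
w | h
p | 5
q | 7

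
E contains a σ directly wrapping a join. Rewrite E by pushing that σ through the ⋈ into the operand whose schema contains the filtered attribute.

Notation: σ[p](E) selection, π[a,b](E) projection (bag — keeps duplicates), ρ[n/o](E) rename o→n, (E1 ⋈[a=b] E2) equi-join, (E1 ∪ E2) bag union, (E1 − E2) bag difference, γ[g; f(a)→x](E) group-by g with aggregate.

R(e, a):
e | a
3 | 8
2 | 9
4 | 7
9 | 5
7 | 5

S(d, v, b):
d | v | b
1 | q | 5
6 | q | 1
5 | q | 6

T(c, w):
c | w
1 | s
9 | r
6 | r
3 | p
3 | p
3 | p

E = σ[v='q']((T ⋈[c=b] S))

σ filters on v, owned by the right side.
E' = (T ⋈[c=b] σ[v='q'](S))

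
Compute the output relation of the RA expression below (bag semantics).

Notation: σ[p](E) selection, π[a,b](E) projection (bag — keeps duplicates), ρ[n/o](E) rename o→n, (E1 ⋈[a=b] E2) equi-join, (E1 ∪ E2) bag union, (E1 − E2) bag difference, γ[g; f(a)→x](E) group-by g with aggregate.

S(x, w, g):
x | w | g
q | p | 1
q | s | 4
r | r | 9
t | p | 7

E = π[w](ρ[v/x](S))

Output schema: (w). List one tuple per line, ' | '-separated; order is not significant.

Per-node cardinality:
  S → 4
  ρ[v/x](S) → 4
  π[w](ρ[v/x](S)) → 4

== RESULT ==
w
p
p
r
s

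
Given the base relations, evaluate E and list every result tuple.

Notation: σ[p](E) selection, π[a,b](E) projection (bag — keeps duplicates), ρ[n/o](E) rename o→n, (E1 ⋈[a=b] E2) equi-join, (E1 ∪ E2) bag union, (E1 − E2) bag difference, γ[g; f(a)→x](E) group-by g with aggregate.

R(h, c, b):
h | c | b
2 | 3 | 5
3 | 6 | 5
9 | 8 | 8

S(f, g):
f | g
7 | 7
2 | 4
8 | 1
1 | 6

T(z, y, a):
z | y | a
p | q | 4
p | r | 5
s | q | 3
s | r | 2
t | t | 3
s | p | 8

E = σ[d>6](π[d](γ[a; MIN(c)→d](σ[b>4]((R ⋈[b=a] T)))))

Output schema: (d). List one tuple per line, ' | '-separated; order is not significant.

Per-node cardinality:
  R → 3
  T → 6
  (R ⋈[b=a] T) → 3
  σ[b>4]((R ⋈[b=a] T)) → 3
  γ[a; MIN(c)→d](σ[b>4]((R ⋈[b=a] T))) → 2
  π[d](γ[a; MIN(c)→d](σ[b>4]((R ⋈[b=a] T)))) → 2
  σ[d>6](π[d](γ[a; MIN(c)→d](σ[b>4]((R ⋈[b=a] T))))) → 1

== RESULT ==
d
8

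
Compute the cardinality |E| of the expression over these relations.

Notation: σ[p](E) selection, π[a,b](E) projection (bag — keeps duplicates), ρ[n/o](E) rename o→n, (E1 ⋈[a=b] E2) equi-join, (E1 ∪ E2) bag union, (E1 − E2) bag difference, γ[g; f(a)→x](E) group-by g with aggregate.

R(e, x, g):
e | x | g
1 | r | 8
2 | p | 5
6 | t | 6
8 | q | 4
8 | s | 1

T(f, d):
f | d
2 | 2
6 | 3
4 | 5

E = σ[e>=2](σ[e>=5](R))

Subexpression sizes:
  R → 5
  σ[e>=5](R) → 3
  σ[e>=2](σ[e>=5](R)) → 3

|E| = 3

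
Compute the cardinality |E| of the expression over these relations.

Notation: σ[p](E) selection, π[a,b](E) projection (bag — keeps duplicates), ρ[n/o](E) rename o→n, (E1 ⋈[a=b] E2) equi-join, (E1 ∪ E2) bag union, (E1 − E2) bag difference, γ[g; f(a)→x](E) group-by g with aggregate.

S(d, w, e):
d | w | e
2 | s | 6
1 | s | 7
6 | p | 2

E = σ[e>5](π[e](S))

Subexpression sizes:
  S → 3
  π[e](S) → 3
  σ[e>5](π[e](S)) → 2

|E| = 2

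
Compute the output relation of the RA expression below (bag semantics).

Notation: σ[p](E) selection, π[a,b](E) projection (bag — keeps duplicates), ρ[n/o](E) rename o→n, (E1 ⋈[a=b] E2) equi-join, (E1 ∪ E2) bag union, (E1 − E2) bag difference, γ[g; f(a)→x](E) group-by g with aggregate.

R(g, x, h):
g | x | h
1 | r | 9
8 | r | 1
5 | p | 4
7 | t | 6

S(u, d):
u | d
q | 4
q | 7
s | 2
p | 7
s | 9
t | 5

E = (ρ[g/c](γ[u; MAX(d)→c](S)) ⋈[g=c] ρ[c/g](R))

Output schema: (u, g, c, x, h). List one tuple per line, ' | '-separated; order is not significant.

Per-node cardinality:
  S → 6
  γ[u; MAX(d)→c](S) → 4
  ρ[g/c](γ[u; MAX(d)→c](S)) → 4
  R → 4
  ρ[c/g](R) → 4
  (ρ[g/c](γ[u; MAX(d)→c](S)) ⋈[g=c] ρ[c/g](R)) → 3

== RESULT ==
u | g | c | x | h
p | 7 | 7 | t | 6
q | 7 | 7 | t | 6
t | 5 | 5 | p | 4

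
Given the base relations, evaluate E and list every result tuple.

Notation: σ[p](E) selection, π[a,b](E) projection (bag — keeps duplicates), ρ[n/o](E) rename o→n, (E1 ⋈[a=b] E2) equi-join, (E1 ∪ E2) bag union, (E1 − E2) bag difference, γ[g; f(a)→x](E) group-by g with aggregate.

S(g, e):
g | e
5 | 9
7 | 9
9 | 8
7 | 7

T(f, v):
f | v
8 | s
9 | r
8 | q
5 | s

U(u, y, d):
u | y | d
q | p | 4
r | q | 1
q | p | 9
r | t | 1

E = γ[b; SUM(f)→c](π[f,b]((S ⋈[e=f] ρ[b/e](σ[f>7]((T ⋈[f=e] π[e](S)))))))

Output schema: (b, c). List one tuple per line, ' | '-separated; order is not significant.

Stepwise |·|:
  S → 4
  T → 4
  S → 4
  π[e](S) → 4
  (T ⋈[f=e] π[e](S)) → 4
  σ[f>7]((T ⋈[f=e] π[e](S))) → 4
  ρ[b/e](σ[f>7]((T ⋈[f=e] π[e](S)))) → 4
  (S ⋈[e=f] ρ[b/e](σ[f>7]((T ⋈[f=e] π[e](S))))) → 6
  π[f,b]((S ⋈[e=f] ρ[b/e](σ[f>7]((T ⋈[f=e] π[e](S)))))) → 6
  γ[b; SUM(f)→c](π[f,b]((S ⋈[e=f] ρ[b/e](σ[f>7]((T ⋈[f=e] π[e](S))))))) → 2

== RESULT ==
b | c
8 | 16
9 | 36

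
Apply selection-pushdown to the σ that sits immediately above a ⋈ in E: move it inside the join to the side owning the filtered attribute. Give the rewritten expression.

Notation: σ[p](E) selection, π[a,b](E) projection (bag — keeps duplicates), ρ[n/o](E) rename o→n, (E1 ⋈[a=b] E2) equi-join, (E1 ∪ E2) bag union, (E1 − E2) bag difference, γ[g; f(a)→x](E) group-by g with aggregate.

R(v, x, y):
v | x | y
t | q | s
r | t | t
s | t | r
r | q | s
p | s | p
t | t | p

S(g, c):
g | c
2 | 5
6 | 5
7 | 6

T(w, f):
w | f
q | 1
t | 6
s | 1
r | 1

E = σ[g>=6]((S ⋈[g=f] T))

σ filters on g, owned by the left side.
E' = (σ[g>=6](S) ⋈[g=f] T)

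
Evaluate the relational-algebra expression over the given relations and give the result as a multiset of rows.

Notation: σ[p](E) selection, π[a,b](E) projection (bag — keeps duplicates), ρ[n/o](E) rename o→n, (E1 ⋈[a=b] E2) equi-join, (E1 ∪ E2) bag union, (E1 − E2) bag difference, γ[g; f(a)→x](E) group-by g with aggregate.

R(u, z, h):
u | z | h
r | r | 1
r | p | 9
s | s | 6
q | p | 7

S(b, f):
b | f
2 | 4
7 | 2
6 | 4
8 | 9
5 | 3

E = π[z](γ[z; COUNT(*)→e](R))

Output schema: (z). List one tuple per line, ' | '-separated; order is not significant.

Stepwise |·|:
  R → 4
  γ[z; COUNT(*)→e](R) → 3
  π[z](γ[z; COUNT(*)→e](R)) → 3

== RESULT ==
z
p
r
s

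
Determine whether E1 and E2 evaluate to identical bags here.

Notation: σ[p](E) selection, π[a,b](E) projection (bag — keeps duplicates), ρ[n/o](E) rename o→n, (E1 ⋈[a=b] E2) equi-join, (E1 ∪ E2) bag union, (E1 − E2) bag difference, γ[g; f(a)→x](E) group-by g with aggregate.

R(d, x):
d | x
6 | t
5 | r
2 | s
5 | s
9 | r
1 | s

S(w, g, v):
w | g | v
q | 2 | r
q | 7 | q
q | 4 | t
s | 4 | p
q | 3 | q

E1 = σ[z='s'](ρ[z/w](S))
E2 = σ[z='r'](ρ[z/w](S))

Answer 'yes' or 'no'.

E1 row counts bottom-up:
  S → 5
  ρ[z/w](S) → 5
  σ[z='s'](ρ[z/w](S)) → 1
E2 row counts bottom-up:
  S → 5
  ρ[z/w](S) → 5
  σ[z='r'](ρ[z/w](S)) → 0

E1 result:
z | g | v
s | 4 | p
E2 result:
z | g | v
(0 rows)
Witness: ('s', 4, 'p') appears 1× in E1 but 0× in E2.

no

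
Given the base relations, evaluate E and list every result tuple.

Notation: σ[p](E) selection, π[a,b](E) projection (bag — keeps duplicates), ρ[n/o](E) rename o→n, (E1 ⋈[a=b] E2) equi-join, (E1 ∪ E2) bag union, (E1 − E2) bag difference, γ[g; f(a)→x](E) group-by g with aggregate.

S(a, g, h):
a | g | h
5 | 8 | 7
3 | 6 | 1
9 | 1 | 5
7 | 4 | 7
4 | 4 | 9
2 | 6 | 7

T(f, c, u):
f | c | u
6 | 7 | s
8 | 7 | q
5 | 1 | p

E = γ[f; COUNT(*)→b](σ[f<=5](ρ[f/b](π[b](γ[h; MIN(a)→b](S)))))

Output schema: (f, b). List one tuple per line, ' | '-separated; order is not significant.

Subexpression sizes:
  S → 6
  γ[h; MIN(a)→b](S) → 4
  π[b](γ[h; MIN(a)→b](S)) → 4
  ρ[f/b](π[b](γ[h; MIN(a)→b](S))) → 4
  σ[f<=5](ρ[f/b](π[b](γ[h; MIN(a)→b](S)))) → 3
  γ[f; COUNT(*)→b](σ[f<=5](ρ[f/b](π[b](γ[h; MIN(a)→b](S))))) → 3

== RESULT ==
f | b
2 | 1
3 | 1
4 | 1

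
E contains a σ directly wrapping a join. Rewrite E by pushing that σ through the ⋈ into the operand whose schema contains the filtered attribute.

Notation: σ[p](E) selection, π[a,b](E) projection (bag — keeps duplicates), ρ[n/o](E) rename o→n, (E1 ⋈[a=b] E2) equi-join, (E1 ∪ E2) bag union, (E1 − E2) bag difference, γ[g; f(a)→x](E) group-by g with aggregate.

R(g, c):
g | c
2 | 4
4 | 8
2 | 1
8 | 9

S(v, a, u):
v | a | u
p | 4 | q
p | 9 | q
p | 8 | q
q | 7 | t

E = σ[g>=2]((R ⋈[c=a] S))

σ filters on g, owned by the left side.
E' = (σ[g>=2](R) ⋈[c=a] S)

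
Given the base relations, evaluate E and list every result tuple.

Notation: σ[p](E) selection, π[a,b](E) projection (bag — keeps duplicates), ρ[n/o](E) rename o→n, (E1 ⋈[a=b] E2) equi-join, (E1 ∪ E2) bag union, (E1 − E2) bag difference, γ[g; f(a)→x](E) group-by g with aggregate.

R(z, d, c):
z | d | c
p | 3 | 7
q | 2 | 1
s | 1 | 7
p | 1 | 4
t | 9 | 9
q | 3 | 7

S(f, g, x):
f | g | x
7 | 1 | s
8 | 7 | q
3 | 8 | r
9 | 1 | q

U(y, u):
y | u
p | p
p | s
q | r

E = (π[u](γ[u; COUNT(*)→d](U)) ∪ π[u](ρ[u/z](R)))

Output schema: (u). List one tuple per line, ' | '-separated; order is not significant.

Row counts bottom-up:
  U → 3
  γ[u; COUNT(*)→d](U) → 3
  π[u](γ[u; COUNT(*)→d](U)) → 3
  R → 6
  ρ[u/z](R) → 6
  π[u](ρ[u/z](R)) → 6
  (π[u](γ[u; COUNT(*)→d](U)) ∪ π[u](ρ[u/z](R))) → 9

== RESULT ==
u
p
p
p
q
q
r
s
s
t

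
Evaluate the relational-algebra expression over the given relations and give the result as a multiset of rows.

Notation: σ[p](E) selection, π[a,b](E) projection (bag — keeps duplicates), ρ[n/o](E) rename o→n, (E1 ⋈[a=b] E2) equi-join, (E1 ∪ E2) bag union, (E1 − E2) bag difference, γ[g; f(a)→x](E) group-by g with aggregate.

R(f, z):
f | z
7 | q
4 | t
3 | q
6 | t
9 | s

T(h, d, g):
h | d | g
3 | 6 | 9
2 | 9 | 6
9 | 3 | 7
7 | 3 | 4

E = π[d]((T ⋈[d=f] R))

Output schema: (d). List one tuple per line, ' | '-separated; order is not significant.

Stepwise |·|:
  T → 4
  R → 5
  (T ⋈[d=f] R) → 4
  π[d]((T ⋈[d=f] R)) → 4

== RESULT ==
d
3
3
6
9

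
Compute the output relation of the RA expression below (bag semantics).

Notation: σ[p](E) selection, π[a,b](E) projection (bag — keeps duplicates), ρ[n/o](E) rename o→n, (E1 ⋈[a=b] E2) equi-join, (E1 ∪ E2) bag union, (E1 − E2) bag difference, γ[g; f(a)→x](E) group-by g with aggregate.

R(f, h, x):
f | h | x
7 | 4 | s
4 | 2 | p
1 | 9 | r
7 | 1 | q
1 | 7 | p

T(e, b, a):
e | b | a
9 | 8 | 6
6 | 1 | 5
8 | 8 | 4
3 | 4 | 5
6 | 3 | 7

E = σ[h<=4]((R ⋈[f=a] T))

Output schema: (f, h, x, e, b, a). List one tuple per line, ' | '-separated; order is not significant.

Subexpression sizes:
  R → 5
  T → 5
  (R ⋈[f=a] T) → 3
  σ[h<=4]((R ⋈[f=a] T)) → 3

== RESULT ==
f | h | x | e | b | a
4 | 2 | p | 8 | 8 | 4
7 | 1 | q | 6 | 3 | 7
7 | 4 | s | 6 | 3 | 7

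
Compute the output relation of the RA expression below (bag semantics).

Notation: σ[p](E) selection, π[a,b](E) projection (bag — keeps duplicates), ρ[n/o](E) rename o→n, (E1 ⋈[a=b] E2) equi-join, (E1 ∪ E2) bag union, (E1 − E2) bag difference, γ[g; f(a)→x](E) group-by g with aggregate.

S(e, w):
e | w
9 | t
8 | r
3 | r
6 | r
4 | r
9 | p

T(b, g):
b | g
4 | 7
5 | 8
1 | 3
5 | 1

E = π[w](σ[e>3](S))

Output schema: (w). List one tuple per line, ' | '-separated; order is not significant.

Stepwise |·|:
  S → 6
  σ[e>3](S) → 5
  π[w](σ[e>3](S)) → 5

== RESULT ==
w
p
r
r
r
t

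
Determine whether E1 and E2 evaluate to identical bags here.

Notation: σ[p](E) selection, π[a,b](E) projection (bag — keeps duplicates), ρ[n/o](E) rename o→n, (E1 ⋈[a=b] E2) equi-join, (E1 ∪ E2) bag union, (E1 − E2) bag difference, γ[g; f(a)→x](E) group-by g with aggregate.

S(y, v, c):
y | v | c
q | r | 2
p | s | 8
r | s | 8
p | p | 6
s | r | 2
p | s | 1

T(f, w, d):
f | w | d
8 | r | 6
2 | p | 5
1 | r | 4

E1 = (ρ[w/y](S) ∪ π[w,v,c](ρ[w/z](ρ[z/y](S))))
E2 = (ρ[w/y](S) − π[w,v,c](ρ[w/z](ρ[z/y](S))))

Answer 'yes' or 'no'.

E1 per-node cardinality:
  S → 6
  ρ[w/y](S) → 6
  S → 6
  ρ[z/y](S) → 6
  ρ[w/z](ρ[z/y](S)) → 6
  π[w,v,c](ρ[w/z](ρ[z/y](S))) → 6
  (ρ[w/y](S) ∪ π[w,v,c](ρ[w/z](ρ[z/y](S)))) → 12
E2 per-node cardinality:
  S → 6
  ρ[w/y](S) → 6
  S → 6
  ρ[z/y](S) → 6
  ρ[w/z](ρ[z/y](S)) → 6
  π[w,v,c](ρ[w/z](ρ[z/y](S))) → 6
  (ρ[w/y](S) − π[w,v,c](ρ[w/z](ρ[z/y](S)))) → 0

E1 result:
w | v | c
p | p | 6
p | p | 6
p | s | 1
p | s | 1
p | s | 8
p | s | 8
q | r | 2
q | r | 2
r | s | 8
r | s | 8
s | r | 2
s | r | 2
E2 result:
w | v | c
(0 rows)
Witness: ('p', 's', 1) appears 2× in E1 but 0× in E2.

no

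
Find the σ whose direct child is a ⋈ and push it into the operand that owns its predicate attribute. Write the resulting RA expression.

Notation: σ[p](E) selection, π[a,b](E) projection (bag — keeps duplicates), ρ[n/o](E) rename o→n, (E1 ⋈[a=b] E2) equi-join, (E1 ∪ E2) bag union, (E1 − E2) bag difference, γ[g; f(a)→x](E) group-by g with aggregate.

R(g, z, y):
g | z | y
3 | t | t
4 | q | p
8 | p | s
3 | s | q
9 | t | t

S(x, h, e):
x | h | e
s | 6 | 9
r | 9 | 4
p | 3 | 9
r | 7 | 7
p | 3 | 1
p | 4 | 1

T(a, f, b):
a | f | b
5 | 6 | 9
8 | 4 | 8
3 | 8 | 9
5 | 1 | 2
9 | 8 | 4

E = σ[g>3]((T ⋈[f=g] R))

σ filters on g, owned by the right side.
E' = (T ⋈[f=g] σ[g>3](R))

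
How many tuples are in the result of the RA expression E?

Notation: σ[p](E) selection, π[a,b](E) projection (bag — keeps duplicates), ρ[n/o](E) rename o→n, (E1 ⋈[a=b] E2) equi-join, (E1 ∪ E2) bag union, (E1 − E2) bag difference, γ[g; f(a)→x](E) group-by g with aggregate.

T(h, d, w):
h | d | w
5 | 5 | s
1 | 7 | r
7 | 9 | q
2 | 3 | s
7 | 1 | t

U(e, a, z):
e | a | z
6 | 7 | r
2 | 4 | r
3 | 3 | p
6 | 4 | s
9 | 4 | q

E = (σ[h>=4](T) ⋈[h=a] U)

Row counts bottom-up:
  T → 5
  σ[h>=4](T) → 3
  U → 5
  (σ[h>=4](T) ⋈[h=a] U) → 2

|E| = 2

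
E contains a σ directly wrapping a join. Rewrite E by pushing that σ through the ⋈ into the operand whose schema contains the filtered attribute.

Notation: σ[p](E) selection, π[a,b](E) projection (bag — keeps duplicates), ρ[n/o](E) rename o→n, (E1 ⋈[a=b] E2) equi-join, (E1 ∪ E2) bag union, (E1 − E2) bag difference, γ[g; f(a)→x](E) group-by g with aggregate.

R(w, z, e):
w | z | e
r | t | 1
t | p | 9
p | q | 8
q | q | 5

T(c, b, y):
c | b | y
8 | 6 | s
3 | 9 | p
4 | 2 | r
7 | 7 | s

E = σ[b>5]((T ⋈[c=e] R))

σ filters on b, owned by the left side.
E' = (σ[b>5](T) ⋈[c=e] R)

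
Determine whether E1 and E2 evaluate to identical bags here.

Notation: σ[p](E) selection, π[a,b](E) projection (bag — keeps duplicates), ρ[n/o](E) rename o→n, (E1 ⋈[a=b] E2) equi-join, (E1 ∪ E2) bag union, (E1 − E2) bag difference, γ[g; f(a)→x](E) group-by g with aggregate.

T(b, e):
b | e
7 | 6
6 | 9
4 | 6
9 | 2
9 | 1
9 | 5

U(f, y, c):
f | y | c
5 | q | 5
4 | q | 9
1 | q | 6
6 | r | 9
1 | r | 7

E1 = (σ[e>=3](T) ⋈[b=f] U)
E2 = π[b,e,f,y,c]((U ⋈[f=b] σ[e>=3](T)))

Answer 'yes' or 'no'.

E1 per-node cardinality:
  T → 6
  σ[e>=3](T) → 4
  U → 5
  (σ[e>=3](T) ⋈[b=f] U) → 2
E2 per-node cardinality:
  U → 5
  T → 6
  σ[e>=3](T) → 4
  (U ⋈[f=b] σ[e>=3](T)) → 2
  π[b,e,f,y,c]((U ⋈[f=b] σ[e>=3](T))) → 2

E1 and E2 produce the same multiset:
b | e | f | y | c
4 | 6 | 4 | q | 9
6 | 9 | 6 | r | 9

yes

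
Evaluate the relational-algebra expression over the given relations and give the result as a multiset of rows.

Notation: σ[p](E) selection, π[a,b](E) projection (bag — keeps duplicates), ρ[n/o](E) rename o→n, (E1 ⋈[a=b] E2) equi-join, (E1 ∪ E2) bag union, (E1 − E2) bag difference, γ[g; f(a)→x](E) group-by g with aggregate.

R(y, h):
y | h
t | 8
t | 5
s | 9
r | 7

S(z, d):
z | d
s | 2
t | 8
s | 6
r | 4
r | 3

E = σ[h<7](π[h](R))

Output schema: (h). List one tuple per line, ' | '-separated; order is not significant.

Subexpression sizes:
  R → 4
  π[h](R) → 4
  σ[h<7](π[h](R)) → 1

== RESULT ==
h
5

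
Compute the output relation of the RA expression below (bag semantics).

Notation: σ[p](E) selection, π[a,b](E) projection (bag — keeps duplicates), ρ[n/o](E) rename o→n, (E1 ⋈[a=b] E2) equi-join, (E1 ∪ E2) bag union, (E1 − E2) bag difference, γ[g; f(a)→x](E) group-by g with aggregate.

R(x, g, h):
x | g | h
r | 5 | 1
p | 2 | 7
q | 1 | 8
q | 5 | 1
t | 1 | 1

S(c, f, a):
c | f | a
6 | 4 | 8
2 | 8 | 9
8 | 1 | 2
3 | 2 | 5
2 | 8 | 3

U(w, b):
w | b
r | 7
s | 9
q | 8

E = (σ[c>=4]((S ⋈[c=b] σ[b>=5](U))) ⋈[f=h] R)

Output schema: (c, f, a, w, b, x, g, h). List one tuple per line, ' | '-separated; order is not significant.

Row counts bottom-up:
  S → 5
  U → 3
  σ[b>=5](U) → 3
  (S ⋈[c=b] σ[b>=5](U)) → 1
  σ[c>=4]((S ⋈[c=b] σ[b>=5](U))) → 1
  R → 5
  (σ[c>=4]((S ⋈[c=b] σ[b>=5](U))) ⋈[f=h] R) → 3

== RESULT ==
c | f | a | w | b | x | g | h
8 | 1 | 2 | q | 8 | q | 5 | 1
8 | 1 | 2 | q | 8 | r | 5 | 1
8 | 1 | 2 | q | 8 | t | 1 | 1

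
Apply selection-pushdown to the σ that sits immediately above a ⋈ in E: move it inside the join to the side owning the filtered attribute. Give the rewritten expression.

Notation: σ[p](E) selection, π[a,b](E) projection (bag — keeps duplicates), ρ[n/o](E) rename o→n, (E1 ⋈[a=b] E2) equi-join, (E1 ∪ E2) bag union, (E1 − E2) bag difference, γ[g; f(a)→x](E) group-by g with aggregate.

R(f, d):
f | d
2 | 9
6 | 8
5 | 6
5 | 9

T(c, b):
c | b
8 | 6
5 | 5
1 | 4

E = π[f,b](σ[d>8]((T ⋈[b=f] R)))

σ filters on d, owned by the right side.
E' = π[f,b]((T ⋈[b=f] σ[d>8](R)))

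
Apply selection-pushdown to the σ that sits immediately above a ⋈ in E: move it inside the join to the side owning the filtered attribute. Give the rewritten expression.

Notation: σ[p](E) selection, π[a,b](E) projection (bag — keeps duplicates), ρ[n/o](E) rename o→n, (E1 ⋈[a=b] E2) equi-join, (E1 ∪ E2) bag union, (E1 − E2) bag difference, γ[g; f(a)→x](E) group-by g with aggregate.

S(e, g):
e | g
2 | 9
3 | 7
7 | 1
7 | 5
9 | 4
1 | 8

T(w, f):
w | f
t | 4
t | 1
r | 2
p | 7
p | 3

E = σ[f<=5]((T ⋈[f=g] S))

σ filters on f, owned by the left side.
E' = (σ[f<=5](T) ⋈[f=g] S)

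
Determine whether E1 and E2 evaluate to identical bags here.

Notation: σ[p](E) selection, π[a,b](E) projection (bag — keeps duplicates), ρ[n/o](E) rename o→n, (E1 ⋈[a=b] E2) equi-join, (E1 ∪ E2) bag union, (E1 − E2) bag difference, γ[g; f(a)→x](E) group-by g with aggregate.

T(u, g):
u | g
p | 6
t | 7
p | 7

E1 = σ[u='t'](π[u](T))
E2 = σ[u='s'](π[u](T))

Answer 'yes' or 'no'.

E1 per-node cardinality:
  T → 3
  π[u](T) → 3
  σ[u='t'](π[u](T)) → 1
E2 per-node cardinality:
  T → 3
  π[u](T) → 3
  σ[u='s'](π[u](T)) → 0

E1 result:
u
t
E2 result:
u
(0 rows)
Witness: ('t',) appears 1× in E1 but 0× in E2.

no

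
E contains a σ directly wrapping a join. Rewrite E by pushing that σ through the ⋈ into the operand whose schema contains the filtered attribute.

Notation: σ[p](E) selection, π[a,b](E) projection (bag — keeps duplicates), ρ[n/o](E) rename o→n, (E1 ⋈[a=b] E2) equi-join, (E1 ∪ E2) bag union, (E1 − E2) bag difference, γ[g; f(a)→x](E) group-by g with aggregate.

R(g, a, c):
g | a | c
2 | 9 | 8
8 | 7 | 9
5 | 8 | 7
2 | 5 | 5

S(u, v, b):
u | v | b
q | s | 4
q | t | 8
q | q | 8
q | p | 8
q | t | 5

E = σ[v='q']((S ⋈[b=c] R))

σ filters on v, owned by the left side.
E' = (σ[v='q'](S) ⋈[b=c] R)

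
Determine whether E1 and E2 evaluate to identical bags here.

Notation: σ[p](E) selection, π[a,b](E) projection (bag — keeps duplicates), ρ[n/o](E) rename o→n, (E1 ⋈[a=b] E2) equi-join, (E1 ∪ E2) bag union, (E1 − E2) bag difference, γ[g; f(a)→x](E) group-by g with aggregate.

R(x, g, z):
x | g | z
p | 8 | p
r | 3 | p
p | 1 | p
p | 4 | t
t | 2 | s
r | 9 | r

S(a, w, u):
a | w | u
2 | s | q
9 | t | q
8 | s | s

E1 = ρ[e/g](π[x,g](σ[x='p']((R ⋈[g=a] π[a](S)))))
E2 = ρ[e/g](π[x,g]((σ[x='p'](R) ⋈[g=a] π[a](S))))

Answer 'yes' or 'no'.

E1 stepwise |·|:
  R → 6
  S → 3
  π[a](S) → 3
  (R ⋈[g=a] π[a](S)) → 3
  σ[x='p']((R ⋈[g=a] π[a](S))) → 1
  π[x,g](σ[x='p']((R ⋈[g=a] π[a](S)))) → 1
  ρ[e/g](π[x,g](σ[x='p']((R ⋈[g=a] π[a](S))))) → 1
E2 stepwise |·|:
  R → 6
  σ[x='p'](R) → 3
  S → 3
  π[a](S) → 3
  (σ[x='p'](R) ⋈[g=a] π[a](S)) → 1
  π[x,g]((σ[x='p'](R) ⋈[g=a] π[a](S))) → 1
  ρ[e/g](π[x,g]((σ[x='p'](R) ⋈[g=a] π[a](S)))) → 1

E1 and E2 produce the same multiset:
x | e
p | 8

yes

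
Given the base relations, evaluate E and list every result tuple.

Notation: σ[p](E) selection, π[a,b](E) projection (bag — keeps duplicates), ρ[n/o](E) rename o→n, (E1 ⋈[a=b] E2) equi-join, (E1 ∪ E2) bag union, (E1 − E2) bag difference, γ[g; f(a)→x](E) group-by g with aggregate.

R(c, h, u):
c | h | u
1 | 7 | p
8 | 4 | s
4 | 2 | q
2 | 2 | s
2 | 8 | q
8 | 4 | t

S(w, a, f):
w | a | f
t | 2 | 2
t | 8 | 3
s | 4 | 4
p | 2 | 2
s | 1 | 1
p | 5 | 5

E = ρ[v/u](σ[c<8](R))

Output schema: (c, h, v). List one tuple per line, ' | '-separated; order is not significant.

Subexpression sizes:
  R → 6
  σ[c<8](R) → 4
  ρ[v/u](σ[c<8](R)) → 4

== RESULT ==
c | h | v
1 | 7 | p
2 | 2 | s
2 | 8 | q
4 | 2 | q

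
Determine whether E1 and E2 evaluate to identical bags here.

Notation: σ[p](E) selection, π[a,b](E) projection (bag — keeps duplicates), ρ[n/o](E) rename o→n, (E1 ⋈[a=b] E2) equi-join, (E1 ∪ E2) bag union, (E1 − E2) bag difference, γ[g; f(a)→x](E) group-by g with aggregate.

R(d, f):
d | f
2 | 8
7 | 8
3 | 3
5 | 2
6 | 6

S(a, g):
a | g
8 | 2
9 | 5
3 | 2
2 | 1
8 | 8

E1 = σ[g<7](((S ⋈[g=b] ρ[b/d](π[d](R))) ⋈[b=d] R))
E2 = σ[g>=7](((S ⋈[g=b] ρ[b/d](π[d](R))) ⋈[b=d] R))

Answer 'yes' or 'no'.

E1 per-node cardinality:
  S → 5
  R → 5
  π[d](R) → 5
  ρ[b/d](π[d](R)) → 5
  (S ⋈[g=b] ρ[b/d](π[d](R))) → 3
  R → 5
  ((S ⋈[g=b] ρ[b/d](π[d](R))) ⋈[b=d] R) → 3
  σ[g<7](((S ⋈[g=b] ρ[b/d](π[d](R))) ⋈[b=d] R)) → 3
E2 per-node cardinality:
  S → 5
  R → 5
  π[d](R) → 5
  ρ[b/d](π[d](R)) → 5
  (S ⋈[g=b] ρ[b/d](π[d](R))) → 3
  R → 5
  ((S ⋈[g=b] ρ[b/d](π[d](R))) ⋈[b=d] R) → 3
  σ[g>=7](((S ⋈[g=b] ρ[b/d](π[d](R))) ⋈[b=d] R)) → 0

E1 result:
a | g | b | d | f
3 | 2 | 2 | 2 | 8
8 | 2 | 2 | 2 | 8
9 | 5 | 5 | 5 | 2
E2 result:
a | g | b | d | f
(0 rows)
Witness: (3, 2, 2, 2, 8) appears 1× in E1 but 0× in E2.

no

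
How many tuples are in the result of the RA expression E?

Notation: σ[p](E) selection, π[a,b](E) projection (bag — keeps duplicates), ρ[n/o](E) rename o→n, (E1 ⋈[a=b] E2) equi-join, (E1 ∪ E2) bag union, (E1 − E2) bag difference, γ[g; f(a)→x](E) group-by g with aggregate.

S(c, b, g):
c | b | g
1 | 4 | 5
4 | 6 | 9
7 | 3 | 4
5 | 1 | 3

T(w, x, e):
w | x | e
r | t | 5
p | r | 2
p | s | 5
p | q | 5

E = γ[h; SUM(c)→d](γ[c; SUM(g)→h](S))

Subexpression sizes:
  S → 4
  γ[c; SUM(g)→h](S) → 4
  γ[h; SUM(c)→d](γ[c; SUM(g)→h](S)) → 4

|E| = 4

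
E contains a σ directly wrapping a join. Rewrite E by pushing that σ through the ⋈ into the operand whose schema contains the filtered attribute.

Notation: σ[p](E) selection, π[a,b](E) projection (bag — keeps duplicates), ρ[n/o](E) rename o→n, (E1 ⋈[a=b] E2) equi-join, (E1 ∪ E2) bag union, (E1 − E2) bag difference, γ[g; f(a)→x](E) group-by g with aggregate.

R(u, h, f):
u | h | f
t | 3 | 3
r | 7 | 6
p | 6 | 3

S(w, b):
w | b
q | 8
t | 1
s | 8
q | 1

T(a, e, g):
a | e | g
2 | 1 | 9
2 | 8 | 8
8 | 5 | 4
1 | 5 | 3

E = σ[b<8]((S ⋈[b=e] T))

σ filters on b, owned by the left side.
E' = (σ[b<8](S) ⋈[b=e] T)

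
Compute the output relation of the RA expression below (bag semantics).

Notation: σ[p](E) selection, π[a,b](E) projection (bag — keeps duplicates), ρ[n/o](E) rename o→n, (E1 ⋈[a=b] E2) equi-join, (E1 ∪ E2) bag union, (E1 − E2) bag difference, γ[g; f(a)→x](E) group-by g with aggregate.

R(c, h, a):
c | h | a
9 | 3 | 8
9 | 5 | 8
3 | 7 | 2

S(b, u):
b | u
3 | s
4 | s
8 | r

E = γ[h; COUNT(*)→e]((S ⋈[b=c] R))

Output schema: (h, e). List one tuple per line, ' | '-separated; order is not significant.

Per-node cardinality:
  S → 3
  R → 3
  (S ⋈[b=c] R) → 1
  γ[h; COUNT(*)→e]((S ⋈[b=c] R)) → 1

== RESULT ==
h | e
7 | 1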